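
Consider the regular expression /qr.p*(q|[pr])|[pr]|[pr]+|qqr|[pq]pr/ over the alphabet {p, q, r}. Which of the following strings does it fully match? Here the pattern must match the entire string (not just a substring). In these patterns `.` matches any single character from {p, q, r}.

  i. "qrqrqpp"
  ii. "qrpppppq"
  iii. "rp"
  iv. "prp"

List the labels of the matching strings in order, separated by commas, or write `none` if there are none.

ii, iii, iv

i. "qrqrqpp" → no match
ii. "qrpppppq" → match
iii. "rp" → match
iv. "prp" → match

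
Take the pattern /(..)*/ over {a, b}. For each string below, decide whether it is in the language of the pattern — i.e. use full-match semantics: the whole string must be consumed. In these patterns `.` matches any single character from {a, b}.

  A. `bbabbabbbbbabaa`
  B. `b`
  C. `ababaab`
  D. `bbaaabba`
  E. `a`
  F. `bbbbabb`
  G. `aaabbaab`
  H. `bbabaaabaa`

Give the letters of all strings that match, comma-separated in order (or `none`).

A → no match
B → no match
C → no match
D → match
E → no match
F → no match
G → match
H → match

D, G, H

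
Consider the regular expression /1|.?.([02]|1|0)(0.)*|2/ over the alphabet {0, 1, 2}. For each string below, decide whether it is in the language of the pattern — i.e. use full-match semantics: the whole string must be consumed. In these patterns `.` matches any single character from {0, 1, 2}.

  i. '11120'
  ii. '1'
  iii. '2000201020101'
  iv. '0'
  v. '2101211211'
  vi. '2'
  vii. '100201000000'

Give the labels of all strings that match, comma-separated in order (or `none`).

i → no match
ii → match
iii → match
iv → no match
v → no match
vi → match
vii → match

ii, iii, vi, vii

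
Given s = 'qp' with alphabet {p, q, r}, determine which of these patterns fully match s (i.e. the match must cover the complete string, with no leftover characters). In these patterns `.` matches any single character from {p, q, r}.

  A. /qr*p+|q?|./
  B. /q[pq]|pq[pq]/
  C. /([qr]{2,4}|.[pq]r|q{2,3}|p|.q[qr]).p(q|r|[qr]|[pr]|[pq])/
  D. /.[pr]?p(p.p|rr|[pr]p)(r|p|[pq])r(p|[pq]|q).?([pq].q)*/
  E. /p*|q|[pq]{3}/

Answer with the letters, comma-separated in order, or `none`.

A, B

A → match
B → match
C → no match
D → no match
E → no match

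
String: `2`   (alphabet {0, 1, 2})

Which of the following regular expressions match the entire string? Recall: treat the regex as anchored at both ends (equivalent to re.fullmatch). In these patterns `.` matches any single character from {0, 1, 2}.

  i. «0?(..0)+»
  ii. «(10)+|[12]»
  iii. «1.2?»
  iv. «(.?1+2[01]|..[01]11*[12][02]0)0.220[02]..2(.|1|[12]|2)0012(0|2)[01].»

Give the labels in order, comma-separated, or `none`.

ii

i → no match — must end with `0`
ii → match
iii → no match — must start with `1`
iv → no match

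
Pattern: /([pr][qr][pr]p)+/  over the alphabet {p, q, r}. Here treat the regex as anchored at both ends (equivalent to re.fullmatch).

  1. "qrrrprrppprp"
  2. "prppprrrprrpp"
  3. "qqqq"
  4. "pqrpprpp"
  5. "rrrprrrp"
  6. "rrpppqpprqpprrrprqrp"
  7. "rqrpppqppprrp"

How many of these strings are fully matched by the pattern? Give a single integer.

1 → no match
2 → no match
3 → no match — must end with "p"
4 → match
5 → match
6 → match
7 → no match
Total matched: 3

3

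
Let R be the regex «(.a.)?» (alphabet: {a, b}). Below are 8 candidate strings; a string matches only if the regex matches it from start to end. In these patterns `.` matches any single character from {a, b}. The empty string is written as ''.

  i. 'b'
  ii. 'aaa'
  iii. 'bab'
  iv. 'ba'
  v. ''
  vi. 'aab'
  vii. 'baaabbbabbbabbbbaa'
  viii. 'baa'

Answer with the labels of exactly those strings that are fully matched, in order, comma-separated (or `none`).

i → no match
ii → match
iii → match
iv → no match
v → match
vi → match
vii → no match
viii → match

ii, iii, v, vi, viii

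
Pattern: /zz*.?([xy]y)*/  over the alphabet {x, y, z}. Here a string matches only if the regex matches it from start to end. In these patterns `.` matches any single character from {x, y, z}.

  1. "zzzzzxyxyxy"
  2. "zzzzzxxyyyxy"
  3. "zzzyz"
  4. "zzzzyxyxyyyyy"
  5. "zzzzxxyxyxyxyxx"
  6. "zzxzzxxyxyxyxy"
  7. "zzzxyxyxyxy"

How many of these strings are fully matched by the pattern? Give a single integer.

1 → match
2 → match
3 → no match
4 → match
5 → no match
6 → no match
7 → match
Total matched: 4

4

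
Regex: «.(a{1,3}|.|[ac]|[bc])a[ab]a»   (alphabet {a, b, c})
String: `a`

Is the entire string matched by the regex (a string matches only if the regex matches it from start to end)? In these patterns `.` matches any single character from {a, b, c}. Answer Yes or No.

No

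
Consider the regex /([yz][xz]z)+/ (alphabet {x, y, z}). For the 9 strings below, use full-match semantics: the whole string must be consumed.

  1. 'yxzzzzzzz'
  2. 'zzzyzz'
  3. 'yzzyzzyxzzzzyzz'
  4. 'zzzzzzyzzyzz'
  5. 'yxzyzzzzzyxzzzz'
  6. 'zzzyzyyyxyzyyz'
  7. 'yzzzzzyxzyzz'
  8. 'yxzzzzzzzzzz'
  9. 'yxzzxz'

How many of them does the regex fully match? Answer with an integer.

1 → match
2 → match
3 → match
4 → match
5 → match
6 → no match
7 → match
8 → match
9 → match
Total matched: 8

8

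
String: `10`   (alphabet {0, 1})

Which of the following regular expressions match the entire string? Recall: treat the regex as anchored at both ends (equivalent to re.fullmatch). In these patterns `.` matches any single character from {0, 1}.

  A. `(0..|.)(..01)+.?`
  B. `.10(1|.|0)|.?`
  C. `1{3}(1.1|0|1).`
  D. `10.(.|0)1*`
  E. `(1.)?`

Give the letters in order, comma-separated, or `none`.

A → no match
B → no match
C → no match
D → no match
E → match

E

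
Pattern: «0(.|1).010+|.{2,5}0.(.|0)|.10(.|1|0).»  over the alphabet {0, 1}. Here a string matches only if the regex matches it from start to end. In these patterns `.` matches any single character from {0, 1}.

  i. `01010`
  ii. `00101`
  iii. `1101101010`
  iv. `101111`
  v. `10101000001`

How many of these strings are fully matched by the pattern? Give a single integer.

1

i → match
ii → no match
iii → no match
iv → no match
v → no match
Total matched: 1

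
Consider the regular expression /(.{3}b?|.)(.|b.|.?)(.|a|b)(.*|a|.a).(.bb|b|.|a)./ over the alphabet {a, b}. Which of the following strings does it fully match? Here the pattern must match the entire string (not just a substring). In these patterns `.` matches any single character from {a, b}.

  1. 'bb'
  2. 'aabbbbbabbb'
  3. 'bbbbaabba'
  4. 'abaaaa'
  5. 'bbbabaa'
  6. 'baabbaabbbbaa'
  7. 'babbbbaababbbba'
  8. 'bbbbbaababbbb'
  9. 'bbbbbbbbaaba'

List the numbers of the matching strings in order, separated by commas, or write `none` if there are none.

1 → no match
2 → match
3 → match
4 → match
5 → match
6 → match
7 → match
8 → match
9 → match

2, 3, 4, 5, 6, 7, 8, 9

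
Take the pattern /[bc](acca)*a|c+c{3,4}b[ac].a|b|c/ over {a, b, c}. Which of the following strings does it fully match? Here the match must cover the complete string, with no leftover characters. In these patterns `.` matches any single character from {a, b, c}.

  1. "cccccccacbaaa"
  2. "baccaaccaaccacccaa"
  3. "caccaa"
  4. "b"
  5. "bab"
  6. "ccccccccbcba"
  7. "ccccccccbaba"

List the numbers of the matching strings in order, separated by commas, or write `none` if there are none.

1 → no match
2 → no match
3 → match
4 → match
5 → no match
6 → match
7 → match

3, 4, 6, 7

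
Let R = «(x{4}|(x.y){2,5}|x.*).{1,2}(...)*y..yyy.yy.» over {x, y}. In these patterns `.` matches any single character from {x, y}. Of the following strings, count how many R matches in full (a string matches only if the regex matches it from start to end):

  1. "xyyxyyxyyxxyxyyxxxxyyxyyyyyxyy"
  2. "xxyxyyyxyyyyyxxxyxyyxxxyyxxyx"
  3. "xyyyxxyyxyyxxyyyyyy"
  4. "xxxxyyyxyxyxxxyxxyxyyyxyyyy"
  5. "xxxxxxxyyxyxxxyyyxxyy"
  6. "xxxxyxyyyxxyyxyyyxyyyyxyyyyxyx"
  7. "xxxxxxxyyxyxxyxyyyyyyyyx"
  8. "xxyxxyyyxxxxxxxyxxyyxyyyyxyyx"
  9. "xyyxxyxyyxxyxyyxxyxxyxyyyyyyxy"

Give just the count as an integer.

1

1 → no match
2 → no match
3 → no match
4 → no match
5 → no match
6 → no match
7 → no match
8 → match
9 → no match
Total matched: 1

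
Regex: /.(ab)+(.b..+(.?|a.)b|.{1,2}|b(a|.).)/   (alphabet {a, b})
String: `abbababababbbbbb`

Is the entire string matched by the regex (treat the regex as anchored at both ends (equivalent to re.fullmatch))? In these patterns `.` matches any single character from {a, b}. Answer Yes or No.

No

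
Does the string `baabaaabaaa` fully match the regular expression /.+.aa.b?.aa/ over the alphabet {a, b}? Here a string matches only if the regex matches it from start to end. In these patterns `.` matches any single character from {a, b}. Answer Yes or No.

Yes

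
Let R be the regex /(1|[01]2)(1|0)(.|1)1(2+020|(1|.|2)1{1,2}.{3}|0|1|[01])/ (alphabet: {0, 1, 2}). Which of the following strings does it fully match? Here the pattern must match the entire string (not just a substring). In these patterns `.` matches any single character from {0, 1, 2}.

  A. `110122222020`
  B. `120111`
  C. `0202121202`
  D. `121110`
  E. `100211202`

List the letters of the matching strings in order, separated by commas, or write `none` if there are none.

A → match
B → match
C → match
D → match
E → no match

A, B, C, D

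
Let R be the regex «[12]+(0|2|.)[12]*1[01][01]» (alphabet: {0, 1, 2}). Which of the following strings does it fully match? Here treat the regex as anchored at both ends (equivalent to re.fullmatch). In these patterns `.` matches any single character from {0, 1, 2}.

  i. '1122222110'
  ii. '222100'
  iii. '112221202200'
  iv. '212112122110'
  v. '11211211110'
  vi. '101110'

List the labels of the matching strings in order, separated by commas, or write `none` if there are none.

i → match
ii → match
iii → no match
iv → match
v → match
vi → match

i, ii, iv, v, vi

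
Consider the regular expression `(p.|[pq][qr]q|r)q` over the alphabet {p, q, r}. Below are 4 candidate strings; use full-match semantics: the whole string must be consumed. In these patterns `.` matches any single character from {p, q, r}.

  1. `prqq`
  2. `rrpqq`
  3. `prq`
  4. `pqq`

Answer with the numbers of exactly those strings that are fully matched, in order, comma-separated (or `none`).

1, 3, 4

1 → match
2 → no match
3 → match
4 → match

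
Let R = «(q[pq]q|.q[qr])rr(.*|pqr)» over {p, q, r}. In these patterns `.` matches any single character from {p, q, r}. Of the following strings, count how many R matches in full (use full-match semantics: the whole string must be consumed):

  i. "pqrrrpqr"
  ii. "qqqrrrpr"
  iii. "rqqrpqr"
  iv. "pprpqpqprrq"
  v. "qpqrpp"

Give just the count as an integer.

2

i → match
ii → match
iii → no match
iv → no match
v → no match
Total matched: 2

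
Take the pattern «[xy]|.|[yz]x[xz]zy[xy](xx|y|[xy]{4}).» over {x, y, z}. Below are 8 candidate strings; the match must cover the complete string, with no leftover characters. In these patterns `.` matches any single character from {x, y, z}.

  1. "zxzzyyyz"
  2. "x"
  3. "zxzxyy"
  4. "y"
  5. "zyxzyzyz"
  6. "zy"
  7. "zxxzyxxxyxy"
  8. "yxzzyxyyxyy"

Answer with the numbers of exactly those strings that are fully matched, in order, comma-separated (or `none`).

1. "zxzzyyyz" → match
2. "x" → match
3. "zxzxyy" → no match
4. "y" → match
5. "zyxzyzyz" → no match
6. "zy" → no match
7. "zxxzyxxxyxy" → match
8. "yxzzyxyyxyy" → match

1, 2, 4, 7, 8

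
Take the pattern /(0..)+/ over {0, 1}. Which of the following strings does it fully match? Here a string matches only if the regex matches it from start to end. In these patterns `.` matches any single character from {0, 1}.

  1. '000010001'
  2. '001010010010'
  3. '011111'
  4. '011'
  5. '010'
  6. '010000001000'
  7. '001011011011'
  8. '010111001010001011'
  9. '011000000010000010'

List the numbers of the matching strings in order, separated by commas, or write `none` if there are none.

1 → match
2 → match
3 → no match
4 → match
5 → match
6 → match
7 → match
8 → no match
9 → match

1, 2, 4, 5, 6, 7, 9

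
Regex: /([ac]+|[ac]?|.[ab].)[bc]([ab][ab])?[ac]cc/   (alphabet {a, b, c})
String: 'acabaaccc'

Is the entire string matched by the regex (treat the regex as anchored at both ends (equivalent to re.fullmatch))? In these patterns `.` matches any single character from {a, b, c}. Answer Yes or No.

Yes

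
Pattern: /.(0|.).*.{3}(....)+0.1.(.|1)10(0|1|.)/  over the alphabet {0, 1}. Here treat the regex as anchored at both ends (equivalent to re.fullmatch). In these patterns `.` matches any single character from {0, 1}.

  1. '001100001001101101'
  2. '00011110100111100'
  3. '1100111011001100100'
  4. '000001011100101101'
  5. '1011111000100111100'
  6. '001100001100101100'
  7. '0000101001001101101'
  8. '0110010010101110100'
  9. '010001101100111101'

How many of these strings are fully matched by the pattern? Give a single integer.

1 → match
2 → match
3 → match
4 → match
5 → match
6 → match
7 → match
8 → match
9 → match
Total matched: 9

9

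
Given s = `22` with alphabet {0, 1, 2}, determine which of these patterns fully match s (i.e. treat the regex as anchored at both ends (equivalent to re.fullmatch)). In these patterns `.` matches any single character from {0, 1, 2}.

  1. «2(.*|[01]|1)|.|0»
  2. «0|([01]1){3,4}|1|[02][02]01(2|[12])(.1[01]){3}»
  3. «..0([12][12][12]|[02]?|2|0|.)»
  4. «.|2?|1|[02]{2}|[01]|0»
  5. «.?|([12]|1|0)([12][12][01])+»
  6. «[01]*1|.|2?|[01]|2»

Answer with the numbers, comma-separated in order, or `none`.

1 → match
2 → no match
3 → no match
4 → match
5 → no match
6 → no match

1, 4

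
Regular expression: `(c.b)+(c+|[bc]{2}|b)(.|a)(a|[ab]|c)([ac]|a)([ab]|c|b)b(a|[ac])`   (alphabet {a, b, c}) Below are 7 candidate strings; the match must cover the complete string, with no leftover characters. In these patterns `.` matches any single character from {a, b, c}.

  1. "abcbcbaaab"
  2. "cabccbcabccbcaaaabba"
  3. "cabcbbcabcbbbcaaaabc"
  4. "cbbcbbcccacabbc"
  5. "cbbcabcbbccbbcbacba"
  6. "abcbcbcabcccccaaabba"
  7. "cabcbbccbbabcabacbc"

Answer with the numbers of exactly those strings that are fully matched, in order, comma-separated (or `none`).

3, 4, 5

1 → no match — must start with "c"
2 → no match
3 → match
4 → match
5 → match
6 → no match — must start with "c"
7 → no match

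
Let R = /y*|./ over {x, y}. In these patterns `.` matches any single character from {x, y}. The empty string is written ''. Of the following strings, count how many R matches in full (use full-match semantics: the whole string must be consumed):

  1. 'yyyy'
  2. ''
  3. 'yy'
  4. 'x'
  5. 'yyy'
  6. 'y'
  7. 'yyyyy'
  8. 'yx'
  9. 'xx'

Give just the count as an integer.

1 → match
2 → match
3 → match
4 → match
5 → match
6 → match
7 → match
8 → no match
9 → no match
Total matched: 7

7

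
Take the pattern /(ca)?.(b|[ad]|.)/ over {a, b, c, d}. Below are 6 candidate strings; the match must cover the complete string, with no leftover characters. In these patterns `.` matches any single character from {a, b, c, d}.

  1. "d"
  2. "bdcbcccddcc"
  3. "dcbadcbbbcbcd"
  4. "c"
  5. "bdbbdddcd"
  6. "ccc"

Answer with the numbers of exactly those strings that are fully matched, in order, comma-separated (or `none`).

1. "d" → no match
2. "bdcbcccddcc" → no match
3 → no match
4. "c" → no match
5. "bdbbdddcd" → no match
6. "ccc" → no match

none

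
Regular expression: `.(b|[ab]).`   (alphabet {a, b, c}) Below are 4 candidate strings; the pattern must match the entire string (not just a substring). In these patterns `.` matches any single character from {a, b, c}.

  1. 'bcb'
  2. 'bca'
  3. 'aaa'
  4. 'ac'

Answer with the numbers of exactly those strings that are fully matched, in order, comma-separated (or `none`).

3

1 → no match
2 → no match
3 → match
4 → no match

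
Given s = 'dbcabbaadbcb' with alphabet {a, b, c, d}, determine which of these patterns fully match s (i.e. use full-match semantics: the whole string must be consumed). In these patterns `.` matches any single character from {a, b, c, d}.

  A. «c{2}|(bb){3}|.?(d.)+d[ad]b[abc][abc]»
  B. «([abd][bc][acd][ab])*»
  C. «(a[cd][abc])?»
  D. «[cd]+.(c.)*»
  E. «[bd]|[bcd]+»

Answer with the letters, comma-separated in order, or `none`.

B

A → no match
B → match
C → no match
D → no match
E → no match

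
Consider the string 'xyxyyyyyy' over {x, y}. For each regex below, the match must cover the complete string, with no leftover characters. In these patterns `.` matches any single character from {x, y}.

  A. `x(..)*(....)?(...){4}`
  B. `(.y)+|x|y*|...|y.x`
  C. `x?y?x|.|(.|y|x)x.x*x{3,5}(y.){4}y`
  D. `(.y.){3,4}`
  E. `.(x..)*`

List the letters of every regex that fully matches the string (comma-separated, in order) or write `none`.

A → no match
B → no match
C → no match
D → match
E → no match

D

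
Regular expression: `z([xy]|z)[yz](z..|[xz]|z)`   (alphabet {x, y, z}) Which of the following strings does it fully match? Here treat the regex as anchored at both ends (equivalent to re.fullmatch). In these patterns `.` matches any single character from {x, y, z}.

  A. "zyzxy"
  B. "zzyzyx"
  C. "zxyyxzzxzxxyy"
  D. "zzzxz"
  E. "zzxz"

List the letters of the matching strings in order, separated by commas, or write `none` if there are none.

B

A → no match
B → match
C → no match
D → no match
E → no match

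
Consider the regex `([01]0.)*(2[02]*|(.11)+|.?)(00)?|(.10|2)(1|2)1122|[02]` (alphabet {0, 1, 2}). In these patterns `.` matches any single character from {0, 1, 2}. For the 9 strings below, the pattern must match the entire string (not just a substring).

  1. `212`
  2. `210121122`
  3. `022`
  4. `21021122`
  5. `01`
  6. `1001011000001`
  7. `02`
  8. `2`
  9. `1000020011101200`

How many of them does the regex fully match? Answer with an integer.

3

1 → no match
2 → no match
3 → no match
4 → match
5 → no match
6 → match
7 → no match
8 → match
9 → no match
Total matched: 3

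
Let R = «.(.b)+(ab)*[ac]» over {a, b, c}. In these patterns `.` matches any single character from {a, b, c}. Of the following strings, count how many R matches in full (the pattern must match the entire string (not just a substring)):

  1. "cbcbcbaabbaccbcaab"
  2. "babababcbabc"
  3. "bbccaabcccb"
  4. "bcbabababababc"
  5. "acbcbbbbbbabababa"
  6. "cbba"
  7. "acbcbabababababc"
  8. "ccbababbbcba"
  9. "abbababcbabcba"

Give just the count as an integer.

1 → no match
2 → match
3 → no match
4 → match
5 → no match
6 → match
7 → match
8 → match
9 → match
Total matched: 6

6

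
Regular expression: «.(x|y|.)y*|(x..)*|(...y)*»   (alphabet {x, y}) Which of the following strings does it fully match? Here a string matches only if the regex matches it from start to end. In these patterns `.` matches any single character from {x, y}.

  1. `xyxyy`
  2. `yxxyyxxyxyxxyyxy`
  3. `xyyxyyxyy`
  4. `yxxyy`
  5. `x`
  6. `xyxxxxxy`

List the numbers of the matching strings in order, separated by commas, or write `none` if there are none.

1 → no match
2 → no match
3 → match
4 → no match
5 → no match
6 → no match

3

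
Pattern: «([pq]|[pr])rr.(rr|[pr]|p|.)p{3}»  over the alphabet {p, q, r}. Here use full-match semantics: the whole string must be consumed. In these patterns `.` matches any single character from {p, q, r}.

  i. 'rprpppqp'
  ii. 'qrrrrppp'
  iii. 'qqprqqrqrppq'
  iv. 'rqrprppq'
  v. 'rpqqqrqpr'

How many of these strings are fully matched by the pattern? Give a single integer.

i. 'rprpppqp' → no match
ii. 'qrrrrppp' → match
iii. 'qqprqqrqrppq' → no match — must end with 'p'
iv. 'rqrprppq' → no match — must end with 'p'
v. 'rpqqqrqpr' → no match — must end with 'p'
Total matched: 1

1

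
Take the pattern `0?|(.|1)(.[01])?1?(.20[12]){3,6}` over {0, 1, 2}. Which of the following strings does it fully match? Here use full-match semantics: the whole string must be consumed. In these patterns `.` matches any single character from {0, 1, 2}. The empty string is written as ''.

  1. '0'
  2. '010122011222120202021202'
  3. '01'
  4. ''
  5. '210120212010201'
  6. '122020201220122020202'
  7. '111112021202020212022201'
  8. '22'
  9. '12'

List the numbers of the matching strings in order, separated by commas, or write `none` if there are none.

1 → match
2 → no match
3 → no match
4 → match
5 → match
6 → match
7 → match
8 → no match
9 → no match

1, 4, 5, 6, 7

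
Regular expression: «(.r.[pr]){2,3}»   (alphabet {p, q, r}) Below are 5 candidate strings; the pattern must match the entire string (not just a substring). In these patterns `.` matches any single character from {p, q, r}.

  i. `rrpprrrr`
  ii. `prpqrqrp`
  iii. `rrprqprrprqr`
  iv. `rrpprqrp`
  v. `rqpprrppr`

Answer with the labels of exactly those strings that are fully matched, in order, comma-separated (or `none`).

i

i → match
ii → no match
iii → no match
iv → no match
v → no match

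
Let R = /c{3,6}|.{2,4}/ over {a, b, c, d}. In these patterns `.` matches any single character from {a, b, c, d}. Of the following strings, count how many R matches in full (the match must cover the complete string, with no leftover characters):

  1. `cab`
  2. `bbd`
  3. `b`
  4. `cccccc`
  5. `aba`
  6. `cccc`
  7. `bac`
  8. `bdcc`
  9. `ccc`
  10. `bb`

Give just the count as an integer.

1 → match
2 → match
3 → no match
4 → match
5 → match
6 → match
7 → match
8 → match
9 → match
10 → match
Total matched: 9

9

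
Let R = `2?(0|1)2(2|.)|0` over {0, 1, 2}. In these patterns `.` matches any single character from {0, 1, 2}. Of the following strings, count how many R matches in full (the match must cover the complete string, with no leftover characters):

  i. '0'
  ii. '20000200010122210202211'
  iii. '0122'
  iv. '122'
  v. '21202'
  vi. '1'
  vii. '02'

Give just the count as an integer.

2

i → match
ii → no match
iii → no match
iv → match
v → no match
vi → no match
vii → no match
Total matched: 2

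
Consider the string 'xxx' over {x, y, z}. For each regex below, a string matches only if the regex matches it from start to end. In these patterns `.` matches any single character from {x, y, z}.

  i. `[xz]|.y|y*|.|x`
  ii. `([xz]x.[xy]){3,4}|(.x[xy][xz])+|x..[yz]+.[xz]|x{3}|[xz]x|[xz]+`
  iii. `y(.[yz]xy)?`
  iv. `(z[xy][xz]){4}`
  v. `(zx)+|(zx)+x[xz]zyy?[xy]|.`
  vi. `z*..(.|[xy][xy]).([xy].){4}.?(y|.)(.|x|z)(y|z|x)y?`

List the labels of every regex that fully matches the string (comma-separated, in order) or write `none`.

i → no match
ii → match
iii → no match — must start with 'y'
iv → no match — must start with 'z'
v → no match
vi → no match

ii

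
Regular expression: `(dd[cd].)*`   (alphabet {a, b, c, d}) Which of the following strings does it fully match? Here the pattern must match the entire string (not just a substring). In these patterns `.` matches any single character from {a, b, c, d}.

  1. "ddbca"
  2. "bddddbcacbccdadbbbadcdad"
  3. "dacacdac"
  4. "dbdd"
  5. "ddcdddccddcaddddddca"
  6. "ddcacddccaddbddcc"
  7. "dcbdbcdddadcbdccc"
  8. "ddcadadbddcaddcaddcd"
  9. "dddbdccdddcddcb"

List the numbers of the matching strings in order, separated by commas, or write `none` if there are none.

5

1. "ddbca" → no match
2 → no match
3. "dacacdac" → no match
4. "dbdd" → no match
5 → match
6 → no match
7 → no match
8 → no match
9 → no match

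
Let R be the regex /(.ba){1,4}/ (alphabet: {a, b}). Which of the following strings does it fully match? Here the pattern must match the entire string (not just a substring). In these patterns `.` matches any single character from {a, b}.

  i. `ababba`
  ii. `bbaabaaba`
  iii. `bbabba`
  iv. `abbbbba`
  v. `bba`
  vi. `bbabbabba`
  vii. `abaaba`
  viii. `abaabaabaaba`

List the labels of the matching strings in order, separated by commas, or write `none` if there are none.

i → match
ii → match
iii → match
iv → no match
v → match
vi → match
vii → match
viii → match

i, ii, iii, v, vi, vii, viii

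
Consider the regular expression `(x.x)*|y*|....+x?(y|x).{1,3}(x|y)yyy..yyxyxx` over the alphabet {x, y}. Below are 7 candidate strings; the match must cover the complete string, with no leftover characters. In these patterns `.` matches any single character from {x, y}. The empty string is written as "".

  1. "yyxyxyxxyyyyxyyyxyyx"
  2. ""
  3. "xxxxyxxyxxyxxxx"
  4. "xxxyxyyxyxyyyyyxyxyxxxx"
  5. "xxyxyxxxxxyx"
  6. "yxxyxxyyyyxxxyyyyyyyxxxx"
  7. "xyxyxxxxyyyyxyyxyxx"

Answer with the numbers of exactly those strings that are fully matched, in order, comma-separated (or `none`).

1 → no match
2 → match
3 → match
4 → no match
5 → no match
6 → no match
7 → match

2, 3, 7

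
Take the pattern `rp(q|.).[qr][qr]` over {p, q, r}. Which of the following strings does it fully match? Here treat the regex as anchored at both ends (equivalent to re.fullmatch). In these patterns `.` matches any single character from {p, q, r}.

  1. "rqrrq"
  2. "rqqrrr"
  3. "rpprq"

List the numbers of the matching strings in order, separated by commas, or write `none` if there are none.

1 → no match — must start with "rp"
2 → no match — must start with "rp"
3 → no match

none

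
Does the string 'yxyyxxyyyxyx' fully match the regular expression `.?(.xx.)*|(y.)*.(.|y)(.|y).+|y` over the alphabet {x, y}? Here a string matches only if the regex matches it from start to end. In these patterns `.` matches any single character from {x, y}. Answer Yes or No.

Yes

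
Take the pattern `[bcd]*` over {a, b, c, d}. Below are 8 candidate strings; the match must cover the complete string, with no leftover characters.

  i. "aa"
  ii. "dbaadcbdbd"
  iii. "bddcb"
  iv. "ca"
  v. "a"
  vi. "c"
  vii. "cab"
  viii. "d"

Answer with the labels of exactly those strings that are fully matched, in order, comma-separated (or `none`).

iii, vi, viii

i → no match
ii → no match
iii → match
iv → no match
v → no match
vi → match
vii → no match
viii → match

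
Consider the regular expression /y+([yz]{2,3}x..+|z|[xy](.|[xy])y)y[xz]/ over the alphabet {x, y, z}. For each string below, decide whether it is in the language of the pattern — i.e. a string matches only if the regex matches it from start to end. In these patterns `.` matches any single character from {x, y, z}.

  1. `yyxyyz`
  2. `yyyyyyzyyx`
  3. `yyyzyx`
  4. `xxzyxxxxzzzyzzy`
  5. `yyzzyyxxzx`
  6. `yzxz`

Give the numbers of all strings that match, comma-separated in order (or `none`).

1 → match
2 → match
3 → match
4 → no match — must start with `y`
5 → no match
6 → no match

1, 2, 3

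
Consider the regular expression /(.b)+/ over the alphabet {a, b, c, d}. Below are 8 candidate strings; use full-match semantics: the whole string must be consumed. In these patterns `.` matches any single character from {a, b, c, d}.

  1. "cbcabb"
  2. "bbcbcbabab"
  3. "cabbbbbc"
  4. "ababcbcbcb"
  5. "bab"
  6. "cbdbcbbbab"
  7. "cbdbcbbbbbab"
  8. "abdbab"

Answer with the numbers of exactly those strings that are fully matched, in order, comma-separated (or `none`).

2, 4, 6, 7, 8

1 → no match
2 → match
3 → no match — must end with "b"
4 → match
5 → no match
6 → match
7 → match
8 → match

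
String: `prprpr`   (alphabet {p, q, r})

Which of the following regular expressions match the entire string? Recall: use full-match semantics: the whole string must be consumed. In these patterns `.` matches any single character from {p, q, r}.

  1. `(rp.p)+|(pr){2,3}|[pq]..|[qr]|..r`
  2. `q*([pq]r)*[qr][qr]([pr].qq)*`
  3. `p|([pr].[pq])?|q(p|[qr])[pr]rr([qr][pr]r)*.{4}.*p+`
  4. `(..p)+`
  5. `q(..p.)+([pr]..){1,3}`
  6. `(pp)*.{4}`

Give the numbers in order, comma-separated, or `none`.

1 → match
2 → no match
3 → no match
4 → no match — must end with `p`
5 → no match — must start with `q`
6 → no match

1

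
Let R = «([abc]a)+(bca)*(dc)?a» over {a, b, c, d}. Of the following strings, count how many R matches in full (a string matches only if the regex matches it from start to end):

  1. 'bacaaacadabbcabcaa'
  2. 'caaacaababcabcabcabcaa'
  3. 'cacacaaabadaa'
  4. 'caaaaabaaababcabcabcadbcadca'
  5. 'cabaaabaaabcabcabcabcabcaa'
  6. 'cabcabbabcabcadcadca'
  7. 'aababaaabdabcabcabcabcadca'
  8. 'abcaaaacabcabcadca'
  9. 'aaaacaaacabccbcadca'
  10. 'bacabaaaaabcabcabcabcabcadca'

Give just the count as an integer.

2

1 → no match
2 → no match
3 → no match
4 → no match
5 → match
6 → no match
7 → no match
8 → no match
9 → no match
10 → match
Total matched: 2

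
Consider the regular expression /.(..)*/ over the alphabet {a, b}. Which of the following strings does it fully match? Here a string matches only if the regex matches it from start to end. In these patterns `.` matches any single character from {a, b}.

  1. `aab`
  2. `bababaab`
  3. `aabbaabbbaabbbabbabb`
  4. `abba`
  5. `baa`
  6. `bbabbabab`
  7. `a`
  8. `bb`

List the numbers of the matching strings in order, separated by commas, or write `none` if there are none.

1 → match
2 → no match
3 → no match
4 → no match
5 → match
6 → match
7 → match
8 → no match

1, 5, 6, 7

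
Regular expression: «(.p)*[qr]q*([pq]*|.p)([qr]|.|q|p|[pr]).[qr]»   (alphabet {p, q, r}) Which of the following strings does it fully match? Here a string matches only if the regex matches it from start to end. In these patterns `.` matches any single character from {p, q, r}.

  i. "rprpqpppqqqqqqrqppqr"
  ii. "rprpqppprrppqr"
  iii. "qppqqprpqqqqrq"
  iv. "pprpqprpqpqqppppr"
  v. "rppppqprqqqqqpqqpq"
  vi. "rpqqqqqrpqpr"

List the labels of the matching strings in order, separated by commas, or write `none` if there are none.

ii, iv, vi

i → no match
ii → match
iii → no match
iv → match
v → no match
vi → match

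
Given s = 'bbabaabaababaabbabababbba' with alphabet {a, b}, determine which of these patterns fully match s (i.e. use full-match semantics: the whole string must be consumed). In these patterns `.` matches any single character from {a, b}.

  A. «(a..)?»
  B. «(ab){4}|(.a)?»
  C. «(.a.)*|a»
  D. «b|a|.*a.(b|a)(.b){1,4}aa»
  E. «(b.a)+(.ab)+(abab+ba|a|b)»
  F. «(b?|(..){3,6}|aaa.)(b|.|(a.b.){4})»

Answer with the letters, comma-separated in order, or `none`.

E

A → no match
B → no match
C → no match
D → no match
E → match
F → no match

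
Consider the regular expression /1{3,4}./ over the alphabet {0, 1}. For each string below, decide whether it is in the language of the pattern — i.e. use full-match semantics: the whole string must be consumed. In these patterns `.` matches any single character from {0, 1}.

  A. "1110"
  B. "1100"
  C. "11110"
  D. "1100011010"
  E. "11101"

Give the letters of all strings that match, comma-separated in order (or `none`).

A, C

A → match
B → no match
C → match
D → no match
E → no match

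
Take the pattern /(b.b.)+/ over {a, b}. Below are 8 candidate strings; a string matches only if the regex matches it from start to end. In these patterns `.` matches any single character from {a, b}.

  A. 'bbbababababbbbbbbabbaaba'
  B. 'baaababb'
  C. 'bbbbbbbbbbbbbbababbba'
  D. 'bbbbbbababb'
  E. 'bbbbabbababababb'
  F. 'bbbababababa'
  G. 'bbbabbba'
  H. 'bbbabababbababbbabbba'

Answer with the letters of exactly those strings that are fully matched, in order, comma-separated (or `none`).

A → no match
B → no match
C → no match
D → no match
E → no match
F → match
G → match
H → no match

F, G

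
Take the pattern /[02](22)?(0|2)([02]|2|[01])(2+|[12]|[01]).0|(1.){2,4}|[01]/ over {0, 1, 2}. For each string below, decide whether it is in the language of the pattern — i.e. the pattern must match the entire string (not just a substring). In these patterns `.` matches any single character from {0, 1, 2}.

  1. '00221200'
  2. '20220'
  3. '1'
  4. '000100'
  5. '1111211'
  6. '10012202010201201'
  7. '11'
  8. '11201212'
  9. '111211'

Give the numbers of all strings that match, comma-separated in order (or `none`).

3, 4, 9

1 → no match
2 → no match
3 → match
4 → match
5 → no match
6 → no match
7 → no match
8 → no match
9 → match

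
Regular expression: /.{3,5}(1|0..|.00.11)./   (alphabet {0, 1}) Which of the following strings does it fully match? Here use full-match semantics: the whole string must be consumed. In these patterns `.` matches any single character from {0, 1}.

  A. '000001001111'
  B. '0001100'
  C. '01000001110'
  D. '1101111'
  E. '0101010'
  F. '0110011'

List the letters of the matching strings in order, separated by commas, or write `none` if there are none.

A. '000001001111' → match
B. '0001100' → no match
C. '01000001110' → match
D. '1101111' → match
E. '0101010' → match
F. '0110011' → match

A, C, D, E, F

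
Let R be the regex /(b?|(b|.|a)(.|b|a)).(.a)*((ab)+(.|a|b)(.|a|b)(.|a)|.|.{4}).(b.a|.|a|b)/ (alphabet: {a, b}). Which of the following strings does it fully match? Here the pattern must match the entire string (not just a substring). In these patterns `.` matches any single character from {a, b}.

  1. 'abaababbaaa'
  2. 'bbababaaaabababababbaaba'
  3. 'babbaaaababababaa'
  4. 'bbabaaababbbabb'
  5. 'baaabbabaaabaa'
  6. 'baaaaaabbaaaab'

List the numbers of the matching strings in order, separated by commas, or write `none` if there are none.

1. 'abaababbaaa' → no match
2 → match
3 → no match
4 → match
5 → no match
6 → no match

2, 4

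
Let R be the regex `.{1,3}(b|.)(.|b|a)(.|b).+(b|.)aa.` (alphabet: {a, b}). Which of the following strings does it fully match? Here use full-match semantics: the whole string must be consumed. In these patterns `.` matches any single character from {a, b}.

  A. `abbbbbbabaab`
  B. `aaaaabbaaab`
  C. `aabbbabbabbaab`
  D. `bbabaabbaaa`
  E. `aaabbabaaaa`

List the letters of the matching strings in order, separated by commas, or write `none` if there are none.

A, B, C, D, E

A → match
B → match
C → match
D → match
E → match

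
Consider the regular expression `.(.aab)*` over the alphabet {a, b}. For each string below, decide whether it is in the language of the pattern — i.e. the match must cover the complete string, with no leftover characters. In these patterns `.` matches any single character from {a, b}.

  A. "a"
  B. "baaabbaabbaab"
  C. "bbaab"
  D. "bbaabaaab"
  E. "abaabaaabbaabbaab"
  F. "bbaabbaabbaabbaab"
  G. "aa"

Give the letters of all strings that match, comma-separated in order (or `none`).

A, B, C, D, E, F

A → match
B → match
C → match
D → match
E → match
F → match
G → no match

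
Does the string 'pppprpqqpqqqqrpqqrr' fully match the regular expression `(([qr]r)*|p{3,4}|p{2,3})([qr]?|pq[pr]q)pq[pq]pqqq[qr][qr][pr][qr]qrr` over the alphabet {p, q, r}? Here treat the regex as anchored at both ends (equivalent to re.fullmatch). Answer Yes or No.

Yes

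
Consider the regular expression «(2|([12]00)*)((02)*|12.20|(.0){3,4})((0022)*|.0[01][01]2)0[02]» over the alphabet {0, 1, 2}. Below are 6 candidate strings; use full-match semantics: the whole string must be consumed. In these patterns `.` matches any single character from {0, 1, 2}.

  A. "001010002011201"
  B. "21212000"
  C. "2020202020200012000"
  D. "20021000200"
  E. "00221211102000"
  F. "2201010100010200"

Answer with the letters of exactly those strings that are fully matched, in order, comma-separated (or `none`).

A → no match
B → match
C → no match
D → no match
E → no match
F → match

B, F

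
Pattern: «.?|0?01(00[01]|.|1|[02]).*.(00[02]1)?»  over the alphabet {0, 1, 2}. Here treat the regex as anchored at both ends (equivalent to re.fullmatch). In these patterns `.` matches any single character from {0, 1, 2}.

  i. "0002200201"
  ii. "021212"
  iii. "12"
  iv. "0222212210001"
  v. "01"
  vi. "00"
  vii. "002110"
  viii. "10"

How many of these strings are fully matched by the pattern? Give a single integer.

0

i → no match
ii → no match
iii → no match
iv → no match
v → no match
vi → no match
vii → no match
viii → no match
Total matched: 0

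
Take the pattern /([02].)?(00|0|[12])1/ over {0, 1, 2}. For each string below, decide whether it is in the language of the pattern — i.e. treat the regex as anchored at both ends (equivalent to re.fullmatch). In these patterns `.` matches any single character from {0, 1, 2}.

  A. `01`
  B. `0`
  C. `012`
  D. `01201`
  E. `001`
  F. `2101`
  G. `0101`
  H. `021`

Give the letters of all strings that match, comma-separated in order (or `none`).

A, E, F, G

A → match
B → no match — must end with `1`
C → no match — must end with `1`
D → no match
E → match
F → match
G → match
H → no match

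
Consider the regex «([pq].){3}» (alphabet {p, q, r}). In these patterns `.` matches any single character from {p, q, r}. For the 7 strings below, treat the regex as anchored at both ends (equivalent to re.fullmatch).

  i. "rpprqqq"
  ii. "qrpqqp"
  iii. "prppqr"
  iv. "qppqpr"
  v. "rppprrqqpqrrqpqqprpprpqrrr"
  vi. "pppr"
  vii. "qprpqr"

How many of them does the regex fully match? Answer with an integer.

i → no match
ii → match
iii → match
iv → match
v → no match
vi → no match
vii → no match
Total matched: 3

3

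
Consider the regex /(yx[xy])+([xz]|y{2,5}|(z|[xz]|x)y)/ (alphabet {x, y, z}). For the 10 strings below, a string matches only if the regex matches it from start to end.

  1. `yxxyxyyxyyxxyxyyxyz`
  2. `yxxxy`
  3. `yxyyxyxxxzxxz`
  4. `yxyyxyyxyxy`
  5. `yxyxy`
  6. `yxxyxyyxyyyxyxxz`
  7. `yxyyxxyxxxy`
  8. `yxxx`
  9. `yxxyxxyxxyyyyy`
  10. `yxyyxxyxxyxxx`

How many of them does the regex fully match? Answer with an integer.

8

1 → match
2. `yxxxy` → match
3 → no match
4. `yxyyxyyxyxy` → match
5. `yxyxy` → match
6 → no match
7. `yxyyxxyxxxy` → match
8. `yxxx` → match
9 → match
10 → match
Total matched: 8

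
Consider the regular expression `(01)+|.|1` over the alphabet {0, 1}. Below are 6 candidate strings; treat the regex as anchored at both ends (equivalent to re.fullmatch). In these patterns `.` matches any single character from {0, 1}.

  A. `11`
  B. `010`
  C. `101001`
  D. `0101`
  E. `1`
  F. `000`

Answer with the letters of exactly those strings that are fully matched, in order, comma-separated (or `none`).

A → no match
B → no match
C → no match
D → match
E → match
F → no match

D, E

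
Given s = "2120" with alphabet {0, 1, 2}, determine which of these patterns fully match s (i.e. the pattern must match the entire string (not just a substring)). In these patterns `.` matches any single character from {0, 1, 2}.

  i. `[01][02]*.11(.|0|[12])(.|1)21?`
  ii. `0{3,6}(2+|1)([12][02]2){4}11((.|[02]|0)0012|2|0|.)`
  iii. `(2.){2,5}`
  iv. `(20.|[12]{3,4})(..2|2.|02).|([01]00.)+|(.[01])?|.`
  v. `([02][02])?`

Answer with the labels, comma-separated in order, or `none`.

iii

i → no match
ii → no match — must start with "0"
iii → match
iv → no match
v → no match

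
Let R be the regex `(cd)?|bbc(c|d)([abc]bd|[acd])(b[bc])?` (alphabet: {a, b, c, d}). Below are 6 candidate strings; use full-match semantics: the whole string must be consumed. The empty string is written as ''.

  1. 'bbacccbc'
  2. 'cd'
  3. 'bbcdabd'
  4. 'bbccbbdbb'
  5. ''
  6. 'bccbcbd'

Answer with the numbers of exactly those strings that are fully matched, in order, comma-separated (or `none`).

2, 3, 4, 5

1 → no match
2 → match
3 → match
4 → match
5 → match
6 → no match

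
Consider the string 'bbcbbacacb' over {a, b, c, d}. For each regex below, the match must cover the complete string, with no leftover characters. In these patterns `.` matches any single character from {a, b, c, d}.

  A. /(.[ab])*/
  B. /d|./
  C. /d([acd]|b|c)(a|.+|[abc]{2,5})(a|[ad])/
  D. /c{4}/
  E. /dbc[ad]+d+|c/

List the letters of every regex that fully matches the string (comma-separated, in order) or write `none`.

A

A → match
B → no match
C → no match — must start with 'd'
D → no match — must start with 'c'
E → no match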